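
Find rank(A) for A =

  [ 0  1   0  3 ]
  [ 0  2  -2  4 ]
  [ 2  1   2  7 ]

R1 <-> R3
  [ 2  1   2  7 ]
  [ 0  2  -2  4 ]
  [ 0  1   0  3 ]
R1 → 1/2·R1
  [ 1  1/2   1  7/2 ]
  [ 0    2  -2    4 ]
  [ 0    1   0    3 ]
R2 → 1/2·R2
  [ 1  1/2   1  7/2 ]
  [ 0    1  -1    2 ]
  [ 0    1   0    3 ]
R3 → R3 − R2
  [ 1  1/2   1  7/2 ]
  [ 0    1  -1    2 ]
  [ 0    0   1    1 ]
R2 → R2 + R3
  [ 1  1/2  1  7/2 ]
  [ 0    1  0    3 ]
  [ 0    0  1    1 ]
R1 → R1 − R3
  [ 1  1/2  0  5/2 ]
  [ 0    1  0    3 ]
  [ 0    0  1    1 ]
R1 → R1 − 1/2·R2
  [ 1  0  0  1 ]
  [ 0  1  0  3 ]
  [ 0  0  1  1 ]
The reduced form has 3 nonzero rows.

rank = 3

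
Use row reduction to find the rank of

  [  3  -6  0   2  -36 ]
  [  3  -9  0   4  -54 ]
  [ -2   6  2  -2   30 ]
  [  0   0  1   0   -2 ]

R1 -> 1/3·R1
  [  1  -2  0  2/3  -12 ]
  [  3  -9  0    4  -54 ]
  [ -2   6  2   -2   30 ]
  [  0   0  1    0   -2 ]
R2 -> R2 − 3·R1
  [  1  -2  0  2/3  -12 ]
  [  0  -3  0    2  -18 ]
  [ -2   6  2   -2   30 ]
  [  0   0  1    0   -2 ]
R3 -> R3 + 2·R1
  [ 1  -2  0   2/3  -12 ]
  [ 0  -3  0     2  -18 ]
  [ 0   2  2  -2/3    6 ]
  [ 0   0  1     0   -2 ]
R2 -> -1/3·R2
  [ 1  -2  0   2/3  -12 ]
  [ 0   1  0  -2/3    6 ]
  [ 0   2  2  -2/3    6 ]
  [ 0   0  1     0   -2 ]
R3 -> R3 − 2·R2
  [ 1  -2  0   2/3  -12 ]
  [ 0   1  0  -2/3    6 ]
  [ 0   0  2   2/3   -6 ]
  [ 0   0  1     0   -2 ]
R3 -> 1/2·R3
  [ 1  -2  0   2/3  -12 ]
  [ 0   1  0  -2/3    6 ]
  [ 0   0  1   1/3   -3 ]
  [ 0   0  1     0   -2 ]
R4 -> R4 − R3
  [ 1  -2  0   2/3  -12 ]
  [ 0   1  0  -2/3    6 ]
  [ 0   0  1   1/3   -3 ]
  [ 0   0  0  -1/3    1 ]
R4 -> -3·R4
  [ 1  -2  0   2/3  -12 ]
  [ 0   1  0  -2/3    6 ]
  [ 0   0  1   1/3   -3 ]
  [ 0   0  0     1   -3 ]
R3 -> R3 − 1/3·R4
  [ 1  -2  0   2/3  -12 ]
  [ 0   1  0  -2/3    6 ]
  [ 0   0  1     0   -2 ]
  [ 0   0  0     1   -3 ]
R2 -> R2 + 2/3·R4
  [ 1  -2  0  2/3  -12 ]
  [ 0   1  0    0    4 ]
  [ 0   0  1    0   -2 ]
  [ 0   0  0    1   -3 ]
R1 -> R1 − 2/3·R4
  [ 1  -2  0  0  -10 ]
  [ 0   1  0  0    4 ]
  [ 0   0  1  0   -2 ]
  [ 0   0  0  1   -3 ]
R1 -> R1 + 2·R2
  [ 1  0  0  0  -2 ]
  [ 0  1  0  0   4 ]
  [ 0  0  1  0  -2 ]
  [ 0  0  0  1  -3 ]
The reduced form has 4 nonzero rows.

rank = 4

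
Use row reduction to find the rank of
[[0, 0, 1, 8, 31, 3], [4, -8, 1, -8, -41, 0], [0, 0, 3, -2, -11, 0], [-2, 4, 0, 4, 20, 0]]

rank = 4

r1 <=> r2
r1 := 1/4·r1
r4 := r4 + 2·r1
r3 := r3 − 3·r2
r4 := r4 − 1/2·r2
r3 := -1/26·r3
r4 := r4 + 4·r3
r4 := -26/3·r4
r3 := r3 − 9/26·r4
r2 := r2 − 3·r4
r2 := r2 − 8·r3
r1 := r1 + 2·r3
r1 := r1 − 1/4·r2
The reduced form has 4 nonzero rows.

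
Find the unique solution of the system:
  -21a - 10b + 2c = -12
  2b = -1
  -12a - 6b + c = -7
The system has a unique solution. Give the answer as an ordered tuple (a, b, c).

Form the augmented matrix and row-reduce:
  [ -21  -10  2  |  -12 ]
  [   0    2  0  |   -1 ]
  [ -12   -6  1  |   -7 ]
Multiply R1 by -1/21.
  [   1  10/21  -2/21  |  4/7 ]
  [   0      2      0  |   -1 ]
  [ -12     -6      1  |   -7 ]
Add 12 times R1 to R3.
  [ 1  10/21  -2/21  |   4/7 ]
  [ 0      2      0  |    -1 ]
  [ 0   -2/7   -1/7  |  -1/7 ]
Multiply R2 by 1/2.
  [ 1  10/21  -2/21  |   4/7 ]
  [ 0      1      0  |  -1/2 ]
  [ 0   -2/7   -1/7  |  -1/7 ]
Add 2/7 times R2 to R3.
  [ 1  10/21  -2/21  |   4/7 ]
  [ 0      1      0  |  -1/2 ]
  [ 0      0   -1/7  |  -2/7 ]
Multiply R3 by -7.
  [ 1  10/21  -2/21  |   4/7 ]
  [ 0      1      0  |  -1/2 ]
  [ 0      0      1  |     2 ]
Add 2/21 times R3 to R1.
  [ 1  10/21  0  |  16/21 ]
  [ 0      1  0  |   -1/2 ]
  [ 0      0  1  |      2 ]
Subtract 10/21 times R2 from R1.
  [ 1  0  0  |     1 ]
  [ 0  1  0  |  -1/2 ]
  [ 0  0  1  |     2 ]
Reading off the last column: a = 1, b = -1/2, c = 2.

(1, -1/2, 2)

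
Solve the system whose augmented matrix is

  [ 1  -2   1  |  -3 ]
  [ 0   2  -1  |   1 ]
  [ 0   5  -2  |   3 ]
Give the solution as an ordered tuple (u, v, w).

(-2, 1, 1)

R2 → 1/2·R2
R3 → R3 − 5·R2
R3 → 2·R3
R2 → R2 + 1/2·R3
R1 → R1 − R3
R1 → R1 + 2·R2
Reading off the last column: u = -2, v = 1, w = 1.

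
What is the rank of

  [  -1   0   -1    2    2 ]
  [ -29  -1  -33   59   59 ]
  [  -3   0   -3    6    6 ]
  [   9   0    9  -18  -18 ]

rank = 2

ρ1 ← -1·ρ1
  [   1   0    1   -2   -2 ]
  [ -29  -1  -33   59   59 ]
  [  -3   0   -3    6    6 ]
  [   9   0    9  -18  -18 ]
ρ2 ← ρ2 + 29·ρ1
  [  1   0   1   -2   -2 ]
  [  0  -1  -4    1    1 ]
  [ -3   0  -3    6    6 ]
  [  9   0   9  -18  -18 ]
ρ3 ← ρ3 + 3·ρ1
  [ 1   0   1   -2   -2 ]
  [ 0  -1  -4    1    1 ]
  [ 0   0   0    0    0 ]
  [ 9   0   9  -18  -18 ]
ρ4 ← ρ4 − 9·ρ1
  [ 1   0   1  -2  -2 ]
  [ 0  -1  -4   1   1 ]
  [ 0   0   0   0   0 ]
  [ 0   0   0   0   0 ]
ρ2 ← -1·ρ2
  [ 1  0  1  -2  -2 ]
  [ 0  1  4  -1  -1 ]
  [ 0  0  0   0   0 ]
  [ 0  0  0   0   0 ]
The reduced form has 2 nonzero rows.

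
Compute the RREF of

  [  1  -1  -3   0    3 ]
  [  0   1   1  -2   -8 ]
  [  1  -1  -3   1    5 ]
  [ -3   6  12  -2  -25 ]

[[1, 0, -2, 0, -1], [0, 1, 1, 0, -4], [0, 0, 0, 1, 2], [0, 0, 0, 0, 0]]

Subtract ρ1 from ρ3.
  [  1  -1  -3   0    3 ]
  [  0   1   1  -2   -8 ]
  [  0   0   0   1    2 ]
  [ -3   6  12  -2  -25 ]
Add 3 times ρ1 to ρ4.
  [ 1  -1  -3   0    3 ]
  [ 0   1   1  -2   -8 ]
  [ 0   0   0   1    2 ]
  [ 0   3   3  -2  -16 ]
Subtract 3 times ρ2 from ρ4.
  [ 1  -1  -3   0   3 ]
  [ 0   1   1  -2  -8 ]
  [ 0   0   0   1   2 ]
  [ 0   0   0   4   8 ]
Subtract 4 times ρ3 from ρ4.
  [ 1  -1  -3   0   3 ]
  [ 0   1   1  -2  -8 ]
  [ 0   0   0   1   2 ]
  [ 0   0   0   0   0 ]
Add 2 times ρ3 to ρ2.
  [ 1  -1  -3  0   3 ]
  [ 0   1   1  0  -4 ]
  [ 0   0   0  1   2 ]
  [ 0   0   0  0   0 ]
Add ρ2 to ρ1.
  [ 1  0  -2  0  -1 ]
  [ 0  1   1  0  -4 ]
  [ 0  0   0  1   2 ]
  [ 0  0   0  0   0 ]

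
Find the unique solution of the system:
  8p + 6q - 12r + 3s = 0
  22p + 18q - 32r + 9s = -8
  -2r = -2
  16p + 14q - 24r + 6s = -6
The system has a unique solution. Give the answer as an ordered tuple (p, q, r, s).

Form the augmented matrix and row-reduce:
  [  8   6  -12  3  |   0 ]
  [ 22  18  -32  9  |  -8 ]
  [  0   0   -2  0  |  -2 ]
  [ 16  14  -24  6  |  -6 ]
R1 -> 1/8·R1
  [  1  3/4  -3/2  3/8  |   0 ]
  [ 22   18   -32    9  |  -8 ]
  [  0    0    -2    0  |  -2 ]
  [ 16   14   -24    6  |  -6 ]
R2 -> R2 − 22·R1
  [  1  3/4  -3/2  3/8  |   0 ]
  [  0  3/2     1  3/4  |  -8 ]
  [  0    0    -2    0  |  -2 ]
  [ 16   14   -24    6  |  -6 ]
R4 -> R4 − 16·R1
  [ 1  3/4  -3/2  3/8  |   0 ]
  [ 0  3/2     1  3/4  |  -8 ]
  [ 0    0    -2    0  |  -2 ]
  [ 0    2     0    0  |  -6 ]
R2 -> 2/3·R2
  [ 1  3/4  -3/2  3/8  |      0 ]
  [ 0    1   2/3  1/2  |  -16/3 ]
  [ 0    0    -2    0  |     -2 ]
  [ 0    2     0    0  |     -6 ]
R4 -> R4 − 2·R2
  [ 1  3/4  -3/2  3/8  |      0 ]
  [ 0    1   2/3  1/2  |  -16/3 ]
  [ 0    0    -2    0  |     -2 ]
  [ 0    0  -4/3   -1  |   14/3 ]
R3 -> -1/2·R3
  [ 1  3/4  -3/2  3/8  |      0 ]
  [ 0    1   2/3  1/2  |  -16/3 ]
  [ 0    0     1    0  |      1 ]
  [ 0    0  -4/3   -1  |   14/3 ]
R4 -> R4 + 4/3·R3
  [ 1  3/4  -3/2  3/8  |      0 ]
  [ 0    1   2/3  1/2  |  -16/3 ]
  [ 0    0     1    0  |      1 ]
  [ 0    0     0   -1  |      6 ]
R4 -> -1·R4
  [ 1  3/4  -3/2  3/8  |      0 ]
  [ 0    1   2/3  1/2  |  -16/3 ]
  [ 0    0     1    0  |      1 ]
  [ 0    0     0    1  |     -6 ]
R2 -> R2 − 1/2·R4
  [ 1  3/4  -3/2  3/8  |     0 ]
  [ 0    1   2/3    0  |  -7/3 ]
  [ 0    0     1    0  |     1 ]
  [ 0    0     0    1  |    -6 ]
R1 -> R1 − 3/8·R4
  [ 1  3/4  -3/2  0  |   9/4 ]
  [ 0    1   2/3  0  |  -7/3 ]
  [ 0    0     1  0  |     1 ]
  [ 0    0     0  1  |    -6 ]
R2 -> R2 − 2/3·R3
  [ 1  3/4  -3/2  0  |  9/4 ]
  [ 0    1     0  0  |   -3 ]
  [ 0    0     1  0  |    1 ]
  [ 0    0     0  1  |   -6 ]
R1 -> R1 + 3/2·R3
  [ 1  3/4  0  0  |  15/4 ]
  [ 0    1  0  0  |    -3 ]
  [ 0    0  1  0  |     1 ]
  [ 0    0  0  1  |    -6 ]
R1 -> R1 − 3/4·R2
  [ 1  0  0  0  |   6 ]
  [ 0  1  0  0  |  -3 ]
  [ 0  0  1  0  |   1 ]
  [ 0  0  0  1  |  -6 ]
Reading off the last column: p = 6, q = -3, r = 1, s = -6.

(6, -3, 1, -6)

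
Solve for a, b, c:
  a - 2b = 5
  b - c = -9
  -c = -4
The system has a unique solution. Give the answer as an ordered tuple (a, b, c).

(-5, -5, 4)

Form the augmented matrix and row-reduce:
  [ 1  -2   0  |   5 ]
  [ 0   1  -1  |  -9 ]
  [ 0   0  -1  |  -4 ]
r3 := -1·r3
r2 := r2 + r3
r1 := r1 + 2·r2
Reading off the last column: a = -5, b = -5, c = 4.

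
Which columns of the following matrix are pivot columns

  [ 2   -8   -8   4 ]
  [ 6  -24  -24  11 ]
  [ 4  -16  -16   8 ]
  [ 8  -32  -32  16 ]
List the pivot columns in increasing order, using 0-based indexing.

Multiply R1 by 1/2.
  [ 1   -4   -4   2 ]
  [ 6  -24  -24  11 ]
  [ 4  -16  -16   8 ]
  [ 8  -32  -32  16 ]
Subtract 6 times R1 from R2.
  [ 1   -4   -4   2 ]
  [ 0    0    0  -1 ]
  [ 4  -16  -16   8 ]
  [ 8  -32  -32  16 ]
Subtract 4 times R1 from R3.
  [ 1   -4   -4   2 ]
  [ 0    0    0  -1 ]
  [ 0    0    0   0 ]
  [ 8  -32  -32  16 ]
Subtract 8 times R1 from R4.
  [ 1  -4  -4   2 ]
  [ 0   0   0  -1 ]
  [ 0   0   0   0 ]
  [ 0   0   0   0 ]
Multiply R2 by -1.
  [ 1  -4  -4  2 ]
  [ 0   0   0  1 ]
  [ 0   0   0  0 ]
  [ 0   0   0  0 ]
Subtract 2 times R2 from R1.
  [ 1  -4  -4  0 ]
  [ 0   0   0  1 ]
  [ 0   0   0  0 ]
  [ 0   0   0  0 ]
Pivot columns are the columns containing a leading 1.

0, 3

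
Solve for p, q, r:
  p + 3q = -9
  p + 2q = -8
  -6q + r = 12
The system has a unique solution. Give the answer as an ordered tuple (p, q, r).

Form the augmented matrix and row-reduce:
  [ 1   3  0  |  -9 ]
  [ 1   2  0  |  -8 ]
  [ 0  -6  1  |  12 ]
R2 -> R2 − R1
  [ 1   3  0  |  -9 ]
  [ 0  -1  0  |   1 ]
  [ 0  -6  1  |  12 ]
R2 -> -1·R2
  [ 1   3  0  |  -9 ]
  [ 0   1  0  |  -1 ]
  [ 0  -6  1  |  12 ]
R3 -> R3 + 6·R2
  [ 1  3  0  |  -9 ]
  [ 0  1  0  |  -1 ]
  [ 0  0  1  |   6 ]
R1 -> R1 − 3·R2
  [ 1  0  0  |  -6 ]
  [ 0  1  0  |  -1 ]
  [ 0  0  1  |   6 ]
Reading off the last column: p = -6, q = -1, r = 6.

(-6, -1, 6)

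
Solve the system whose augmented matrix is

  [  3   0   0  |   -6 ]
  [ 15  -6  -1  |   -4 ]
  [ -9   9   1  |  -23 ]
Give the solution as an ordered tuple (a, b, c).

r1 → 1/3·r1
  [  1   0   0  |   -2 ]
  [ 15  -6  -1  |   -4 ]
  [ -9   9   1  |  -23 ]
r2 → r2 − 15·r1
  [  1   0   0  |   -2 ]
  [  0  -6  -1  |   26 ]
  [ -9   9   1  |  -23 ]
r3 → r3 + 9·r1
  [ 1   0   0  |   -2 ]
  [ 0  -6  -1  |   26 ]
  [ 0   9   1  |  -41 ]
r2 → -1/6·r2
  [ 1  0    0  |     -2 ]
  [ 0  1  1/6  |  -13/3 ]
  [ 0  9    1  |    -41 ]
r3 → r3 − 9·r2
  [ 1  0     0  |     -2 ]
  [ 0  1   1/6  |  -13/3 ]
  [ 0  0  -1/2  |     -2 ]
r3 → -2·r3
  [ 1  0    0  |     -2 ]
  [ 0  1  1/6  |  -13/3 ]
  [ 0  0    1  |      4 ]
r2 → r2 − 1/6·r3
  [ 1  0  0  |  -2 ]
  [ 0  1  0  |  -5 ]
  [ 0  0  1  |   4 ]
Reading off the last column: a = -2, b = -5, c = 4.

(-2, -5, 4)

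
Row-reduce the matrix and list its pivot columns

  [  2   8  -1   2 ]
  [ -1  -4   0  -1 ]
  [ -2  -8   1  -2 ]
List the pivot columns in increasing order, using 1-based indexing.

1, 3

r1 := 1/2·r1
  [  1   4  -1/2   1 ]
  [ -1  -4     0  -1 ]
  [ -2  -8     1  -2 ]
r2 := r2 + r1
  [  1   4  -1/2   1 ]
  [  0   0  -1/2   0 ]
  [ -2  -8     1  -2 ]
r3 := r3 + 2·r1
  [ 1  4  -1/2  1 ]
  [ 0  0  -1/2  0 ]
  [ 0  0     0  0 ]
r2 := -2·r2
  [ 1  4  -1/2  1 ]
  [ 0  0     1  0 ]
  [ 0  0     0  0 ]
r1 := r1 + 1/2·r2
  [ 1  4  0  1 ]
  [ 0  0  1  0 ]
  [ 0  0  0  0 ]
Pivot columns are the columns containing a leading 1.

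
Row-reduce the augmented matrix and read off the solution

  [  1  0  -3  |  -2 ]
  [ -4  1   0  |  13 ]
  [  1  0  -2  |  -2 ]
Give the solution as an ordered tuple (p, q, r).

R2 → R2 + 4·R1
  [ 1  0   -3  |  -2 ]
  [ 0  1  -12  |   5 ]
  [ 1  0   -2  |  -2 ]
R3 → R3 − R1
  [ 1  0   -3  |  -2 ]
  [ 0  1  -12  |   5 ]
  [ 0  0    1  |   0 ]
R2 → R2 + 12·R3
  [ 1  0  -3  |  -2 ]
  [ 0  1   0  |   5 ]
  [ 0  0   1  |   0 ]
R1 → R1 + 3·R3
  [ 1  0  0  |  -2 ]
  [ 0  1  0  |   5 ]
  [ 0  0  1  |   0 ]
Reading off the last column: p = -2, q = 5, r = 0.

(-2, 5, 0)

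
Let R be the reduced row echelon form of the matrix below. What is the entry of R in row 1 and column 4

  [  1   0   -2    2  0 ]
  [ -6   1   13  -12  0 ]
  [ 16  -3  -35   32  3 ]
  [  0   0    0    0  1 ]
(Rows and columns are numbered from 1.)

2

R2 ← R2 + 6·R1
R3 ← R3 − 16·R1
R3 ← R3 + 3·R2
R3 ← 1/3·R3
R4 ← R4 − R3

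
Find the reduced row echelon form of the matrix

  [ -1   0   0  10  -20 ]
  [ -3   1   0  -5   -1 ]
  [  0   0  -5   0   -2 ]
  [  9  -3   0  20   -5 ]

R1 -> -1·R1
  [  1   0   0  -10  20 ]
  [ -3   1   0   -5  -1 ]
  [  0   0  -5    0  -2 ]
  [  9  -3   0   20  -5 ]
R2 -> R2 + 3·R1
  [ 1   0   0  -10  20 ]
  [ 0   1   0  -35  59 ]
  [ 0   0  -5    0  -2 ]
  [ 9  -3   0   20  -5 ]
R4 -> R4 − 9·R1
  [ 1   0   0  -10    20 ]
  [ 0   1   0  -35    59 ]
  [ 0   0  -5    0    -2 ]
  [ 0  -3   0  110  -185 ]
R4 -> R4 + 3·R2
  [ 1  0   0  -10  20 ]
  [ 0  1   0  -35  59 ]
  [ 0  0  -5    0  -2 ]
  [ 0  0   0    5  -8 ]
R3 -> -1/5·R3
  [ 1  0  0  -10   20 ]
  [ 0  1  0  -35   59 ]
  [ 0  0  1    0  2/5 ]
  [ 0  0  0    5   -8 ]
R4 -> 1/5·R4
  [ 1  0  0  -10    20 ]
  [ 0  1  0  -35    59 ]
  [ 0  0  1    0   2/5 ]
  [ 0  0  0    1  -8/5 ]
R2 -> R2 + 35·R4
  [ 1  0  0  -10    20 ]
  [ 0  1  0    0     3 ]
  [ 0  0  1    0   2/5 ]
  [ 0  0  0    1  -8/5 ]
R1 -> R1 + 10·R4
  [ 1  0  0  0     4 ]
  [ 0  1  0  0     3 ]
  [ 0  0  1  0   2/5 ]
  [ 0  0  0  1  -8/5 ]

[[1, 0, 0, 0, 4], [0, 1, 0, 0, 3], [0, 0, 1, 0, 2/5], [0, 0, 0, 1, -8/5]]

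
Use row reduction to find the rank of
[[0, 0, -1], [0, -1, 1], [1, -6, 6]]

rank = 3

R1 <-> R3
R2 ← -1·R2
R3 ← -1·R3
R2 ← R2 + R3
R1 ← R1 − 6·R3
R1 ← R1 + 6·R2
The reduced form has 3 nonzero rows.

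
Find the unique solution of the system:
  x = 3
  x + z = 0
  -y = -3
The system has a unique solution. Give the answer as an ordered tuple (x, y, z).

(3, 3, -3)

Form the augmented matrix and row-reduce:
  [ 1   0  0  |   3 ]
  [ 1   0  1  |   0 ]
  [ 0  -1  0  |  -3 ]
ρ2 → ρ2 − ρ1
  [ 1   0  0  |   3 ]
  [ 0   0  1  |  -3 ]
  [ 0  -1  0  |  -3 ]
ρ2 ↔ ρ3
  [ 1   0  0  |   3 ]
  [ 0  -1  0  |  -3 ]
  [ 0   0  1  |  -3 ]
ρ2 → -1·ρ2
  [ 1  0  0  |   3 ]
  [ 0  1  0  |   3 ]
  [ 0  0  1  |  -3 ]
Reading off the last column: x = 3, y = 3, z = -3.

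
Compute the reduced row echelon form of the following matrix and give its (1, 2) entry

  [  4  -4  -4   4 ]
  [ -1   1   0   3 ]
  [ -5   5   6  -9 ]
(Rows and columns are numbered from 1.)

-1

R1 ← 1/4·R1
  [  1  -1  -1   1 ]
  [ -1   1   0   3 ]
  [ -5   5   6  -9 ]
R2 ← R2 + R1
  [  1  -1  -1   1 ]
  [  0   0  -1   4 ]
  [ -5   5   6  -9 ]
R3 ← R3 + 5·R1
  [ 1  -1  -1   1 ]
  [ 0   0  -1   4 ]
  [ 0   0   1  -4 ]
R2 ← -1·R2
  [ 1  -1  -1   1 ]
  [ 0   0   1  -4 ]
  [ 0   0   1  -4 ]
R3 ← R3 − R2
  [ 1  -1  -1   1 ]
  [ 0   0   1  -4 ]
  [ 0   0   0   0 ]
R1 ← R1 + R2
  [ 1  -1  0  -3 ]
  [ 0   0  1  -4 ]
  [ 0   0  0   0 ]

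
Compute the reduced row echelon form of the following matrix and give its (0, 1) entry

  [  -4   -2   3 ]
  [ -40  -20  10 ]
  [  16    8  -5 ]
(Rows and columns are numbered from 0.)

1/2

ρ1 := -1/4·ρ1
ρ2 := ρ2 + 40·ρ1
ρ3 := ρ3 − 16·ρ1
ρ2 := -1/20·ρ2
ρ3 := ρ3 − 7·ρ2
ρ1 := ρ1 + 3/4·ρ2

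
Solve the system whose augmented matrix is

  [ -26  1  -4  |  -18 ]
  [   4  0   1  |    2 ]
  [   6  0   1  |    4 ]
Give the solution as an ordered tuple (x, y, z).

(1, 0, -2)

Multiply ρ1 by -1/26.
  [ 1  -1/26  2/13  |  9/13 ]
  [ 4      0     1  |     2 ]
  [ 6      0     1  |     4 ]
Subtract 4 times ρ1 from ρ2.
  [ 1  -1/26  2/13  |    9/13 ]
  [ 0   2/13  5/13  |  -10/13 ]
  [ 6      0     1  |       4 ]
Subtract 6 times ρ1 from ρ3.
  [ 1  -1/26  2/13  |    9/13 ]
  [ 0   2/13  5/13  |  -10/13 ]
  [ 0   3/13  1/13  |   -2/13 ]
Multiply ρ2 by 13/2.
  [ 1  -1/26  2/13  |   9/13 ]
  [ 0      1   5/2  |     -5 ]
  [ 0   3/13  1/13  |  -2/13 ]
Subtract 3/13 times ρ2 from ρ3.
  [ 1  -1/26  2/13  |  9/13 ]
  [ 0      1   5/2  |    -5 ]
  [ 0      0  -1/2  |     1 ]
Multiply ρ3 by -2.
  [ 1  -1/26  2/13  |  9/13 ]
  [ 0      1   5/2  |    -5 ]
  [ 0      0     1  |    -2 ]
Subtract 5/2 times ρ3 from ρ2.
  [ 1  -1/26  2/13  |  9/13 ]
  [ 0      1     0  |     0 ]
  [ 0      0     1  |    -2 ]
Subtract 2/13 times ρ3 from ρ1.
  [ 1  -1/26  0  |   1 ]
  [ 0      1  0  |   0 ]
  [ 0      0  1  |  -2 ]
Add 1/26 times ρ2 to ρ1.
  [ 1  0  0  |   1 ]
  [ 0  1  0  |   0 ]
  [ 0  0  1  |  -2 ]
Reading off the last column: x = 1, y = 0, z = -2.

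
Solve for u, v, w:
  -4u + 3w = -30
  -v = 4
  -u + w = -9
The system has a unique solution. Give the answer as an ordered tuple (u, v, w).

Form the augmented matrix and row-reduce:
  [ -4   0  3  |  -30 ]
  [  0  -1  0  |    4 ]
  [ -1   0  1  |   -9 ]
ρ1 := -1/4·ρ1
ρ3 := ρ3 + ρ1
ρ2 := -1·ρ2
ρ3 := 4·ρ3
ρ1 := ρ1 + 3/4·ρ3
Reading off the last column: u = 3, v = -4, w = -6.

(3, -4, -6)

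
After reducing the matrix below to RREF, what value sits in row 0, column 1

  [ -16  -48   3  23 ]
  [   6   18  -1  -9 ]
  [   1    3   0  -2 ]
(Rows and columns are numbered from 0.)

3

ρ1 -> -1/16·ρ1
  [ 1   3  -3/16  -23/16 ]
  [ 6  18     -1      -9 ]
  [ 1   3      0      -2 ]
ρ2 -> ρ2 − 6·ρ1
  [ 1  3  -3/16  -23/16 ]
  [ 0  0    1/8    -3/8 ]
  [ 1  3      0      -2 ]
ρ3 -> ρ3 − ρ1
  [ 1  3  -3/16  -23/16 ]
  [ 0  0    1/8    -3/8 ]
  [ 0  0   3/16   -9/16 ]
ρ2 -> 8·ρ2
  [ 1  3  -3/16  -23/16 ]
  [ 0  0      1      -3 ]
  [ 0  0   3/16   -9/16 ]
ρ3 -> ρ3 − 3/16·ρ2
  [ 1  3  -3/16  -23/16 ]
  [ 0  0      1      -3 ]
  [ 0  0      0       0 ]
ρ1 -> ρ1 + 3/16·ρ2
  [ 1  3  0  -2 ]
  [ 0  0  1  -3 ]
  [ 0  0  0   0 ]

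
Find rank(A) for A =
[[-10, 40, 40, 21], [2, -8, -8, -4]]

rank = 2

R1 ← -1/10·R1
  [ 1  -4  -4  -21/10 ]
  [ 2  -8  -8      -4 ]
R2 ← R2 − 2·R1
  [ 1  -4  -4  -21/10 ]
  [ 0   0   0     1/5 ]
R2 ← 5·R2
  [ 1  -4  -4  -21/10 ]
  [ 0   0   0       1 ]
R1 ← R1 + 21/10·R2
  [ 1  -4  -4  0 ]
  [ 0   0   0  1 ]
The reduced form has 2 nonzero rows.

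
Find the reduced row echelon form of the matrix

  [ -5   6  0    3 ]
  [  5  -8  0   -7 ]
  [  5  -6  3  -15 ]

R1 -> -1/5·R1
  [ 1  -6/5  0  -3/5 ]
  [ 5    -8  0    -7 ]
  [ 5    -6  3   -15 ]
R2 -> R2 − 5·R1
  [ 1  -6/5  0  -3/5 ]
  [ 0    -2  0    -4 ]
  [ 5    -6  3   -15 ]
R3 -> R3 − 5·R1
  [ 1  -6/5  0  -3/5 ]
  [ 0    -2  0    -4 ]
  [ 0     0  3   -12 ]
R2 -> -1/2·R2
  [ 1  -6/5  0  -3/5 ]
  [ 0     1  0     2 ]
  [ 0     0  3   -12 ]
R3 -> 1/3·R3
  [ 1  -6/5  0  -3/5 ]
  [ 0     1  0     2 ]
  [ 0     0  1    -4 ]
R1 -> R1 + 6/5·R2
  [ 1  0  0  9/5 ]
  [ 0  1  0    2 ]
  [ 0  0  1   -4 ]

[[1, 0, 0, 9/5], [0, 1, 0, 2], [0, 0, 1, -4]]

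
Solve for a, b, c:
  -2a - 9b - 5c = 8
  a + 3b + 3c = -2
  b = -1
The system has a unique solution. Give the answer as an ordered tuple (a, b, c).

Form the augmented matrix and row-reduce:
  [ -2  -9  -5  |   8 ]
  [  1   3   3  |  -2 ]
  [  0   1   0  |  -1 ]
R1 ← -1/2·R1
  [ 1  9/2  5/2  |  -4 ]
  [ 1    3    3  |  -2 ]
  [ 0    1    0  |  -1 ]
R2 ← R2 − R1
  [ 1   9/2  5/2  |  -4 ]
  [ 0  -3/2  1/2  |   2 ]
  [ 0     1    0  |  -1 ]
R2 ← -2/3·R2
  [ 1  9/2   5/2  |    -4 ]
  [ 0    1  -1/3  |  -4/3 ]
  [ 0    1     0  |    -1 ]
R3 ← R3 − R2
  [ 1  9/2   5/2  |    -4 ]
  [ 0    1  -1/3  |  -4/3 ]
  [ 0    0   1/3  |   1/3 ]
R3 ← 3·R3
  [ 1  9/2   5/2  |    -4 ]
  [ 0    1  -1/3  |  -4/3 ]
  [ 0    0     1  |     1 ]
R2 ← R2 + 1/3·R3
  [ 1  9/2  5/2  |  -4 ]
  [ 0    1    0  |  -1 ]
  [ 0    0    1  |   1 ]
R1 ← R1 − 5/2·R3
  [ 1  9/2  0  |  -13/2 ]
  [ 0    1  0  |     -1 ]
  [ 0    0  1  |      1 ]
R1 ← R1 − 9/2·R2
  [ 1  0  0  |  -2 ]
  [ 0  1  0  |  -1 ]
  [ 0  0  1  |   1 ]
Reading off the last column: a = -2, b = -1, c = 1.

(-2, -1, 1)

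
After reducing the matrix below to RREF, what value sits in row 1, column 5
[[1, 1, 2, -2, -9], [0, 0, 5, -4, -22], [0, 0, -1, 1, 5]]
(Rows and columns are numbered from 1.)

1

ρ2 ← 1/5·ρ2
  [ 1  1   2    -2     -9 ]
  [ 0  0   1  -4/5  -22/5 ]
  [ 0  0  -1     1      5 ]
ρ3 ← ρ3 + ρ2
  [ 1  1  2    -2     -9 ]
  [ 0  0  1  -4/5  -22/5 ]
  [ 0  0  0   1/5    3/5 ]
ρ3 ← 5·ρ3
  [ 1  1  2    -2     -9 ]
  [ 0  0  1  -4/5  -22/5 ]
  [ 0  0  0     1      3 ]
ρ2 ← ρ2 + 4/5·ρ3
  [ 1  1  2  -2  -9 ]
  [ 0  0  1   0  -2 ]
  [ 0  0  0   1   3 ]
ρ1 ← ρ1 + 2·ρ3
  [ 1  1  2  0  -3 ]
  [ 0  0  1  0  -2 ]
  [ 0  0  0  1   3 ]
ρ1 ← ρ1 − 2·ρ2
  [ 1  1  0  0   1 ]
  [ 0  0  1  0  -2 ]
  [ 0  0  0  1   3 ]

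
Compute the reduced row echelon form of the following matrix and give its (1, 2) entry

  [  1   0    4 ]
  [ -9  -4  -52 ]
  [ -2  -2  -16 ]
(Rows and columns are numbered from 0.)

R2 := R2 + 9·R1
  [  1   0    4 ]
  [  0  -4  -16 ]
  [ -2  -2  -16 ]
R3 := R3 + 2·R1
  [ 1   0    4 ]
  [ 0  -4  -16 ]
  [ 0  -2   -8 ]
R2 := -1/4·R2
  [ 1   0   4 ]
  [ 0   1   4 ]
  [ 0  -2  -8 ]
R3 := R3 + 2·R2
  [ 1  0  4 ]
  [ 0  1  4 ]
  [ 0  0  0 ]

4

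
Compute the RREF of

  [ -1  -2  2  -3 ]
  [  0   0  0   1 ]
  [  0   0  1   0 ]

Multiply R1 by -1.
  [ 1  2  -2  3 ]
  [ 0  0   0  1 ]
  [ 0  0   1  0 ]
Swap R2 and R3.
  [ 1  2  -2  3 ]
  [ 0  0   1  0 ]
  [ 0  0   0  1 ]
Subtract 3 times R3 from R1.
  [ 1  2  -2  0 ]
  [ 0  0   1  0 ]
  [ 0  0   0  1 ]
Add 2 times R2 to R1.
  [ 1  2  0  0 ]
  [ 0  0  1  0 ]
  [ 0  0  0  1 ]

[[1, 2, 0, 0], [0, 0, 1, 0], [0, 0, 0, 1]]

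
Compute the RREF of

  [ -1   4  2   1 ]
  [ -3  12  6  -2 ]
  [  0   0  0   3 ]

R1 → -1·R1
  [  1  -4  -2  -1 ]
  [ -3  12   6  -2 ]
  [  0   0   0   3 ]
R2 → R2 + 3·R1
  [ 1  -4  -2  -1 ]
  [ 0   0   0  -5 ]
  [ 0   0   0   3 ]
R2 → -1/5·R2
  [ 1  -4  -2  -1 ]
  [ 0   0   0   1 ]
  [ 0   0   0   3 ]
R3 → R3 − 3·R2
  [ 1  -4  -2  -1 ]
  [ 0   0   0   1 ]
  [ 0   0   0   0 ]
R1 → R1 + R2
  [ 1  -4  -2  0 ]
  [ 0   0   0  1 ]
  [ 0   0   0  0 ]

[[1, -4, -2, 0], [0, 0, 0, 1], [0, 0, 0, 0]]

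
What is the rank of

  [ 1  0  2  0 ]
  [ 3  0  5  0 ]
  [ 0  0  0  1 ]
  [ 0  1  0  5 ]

rank = 4

Subtract 3 times R1 from R2.
  [ 1  0   2  0 ]
  [ 0  0  -1  0 ]
  [ 0  0   0  1 ]
  [ 0  1   0  5 ]
Swap R2 and R4.
  [ 1  0   2  0 ]
  [ 0  1   0  5 ]
  [ 0  0   0  1 ]
  [ 0  0  -1  0 ]
Swap R3 and R4.
  [ 1  0   2  0 ]
  [ 0  1   0  5 ]
  [ 0  0  -1  0 ]
  [ 0  0   0  1 ]
Multiply R3 by -1.
  [ 1  0  2  0 ]
  [ 0  1  0  5 ]
  [ 0  0  1  0 ]
  [ 0  0  0  1 ]
Subtract 5 times R4 from R2.
  [ 1  0  2  0 ]
  [ 0  1  0  0 ]
  [ 0  0  1  0 ]
  [ 0  0  0  1 ]
Subtract 2 times R3 from R1.
  [ 1  0  0  0 ]
  [ 0  1  0  0 ]
  [ 0  0  1  0 ]
  [ 0  0  0  1 ]
The reduced form has 4 nonzero rows.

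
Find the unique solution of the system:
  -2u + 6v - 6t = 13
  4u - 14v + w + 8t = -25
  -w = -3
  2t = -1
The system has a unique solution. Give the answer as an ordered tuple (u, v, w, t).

Form the augmented matrix and row-reduce:
  [ -2    6   0  -6  |   13 ]
  [  4  -14   1   8  |  -25 ]
  [  0    0  -1   0  |   -3 ]
  [  0    0   0   2  |   -1 ]
r1 → -1/2·r1
  [ 1   -3   0  3  |  -13/2 ]
  [ 4  -14   1  8  |    -25 ]
  [ 0    0  -1  0  |     -3 ]
  [ 0    0   0  2  |     -1 ]
r2 → r2 − 4·r1
  [ 1  -3   0   3  |  -13/2 ]
  [ 0  -2   1  -4  |      1 ]
  [ 0   0  -1   0  |     -3 ]
  [ 0   0   0   2  |     -1 ]
r2 → -1/2·r2
  [ 1  -3     0  3  |  -13/2 ]
  [ 0   1  -1/2  2  |   -1/2 ]
  [ 0   0    -1  0  |     -3 ]
  [ 0   0     0  2  |     -1 ]
r3 → -1·r3
  [ 1  -3     0  3  |  -13/2 ]
  [ 0   1  -1/2  2  |   -1/2 ]
  [ 0   0     1  0  |      3 ]
  [ 0   0     0  2  |     -1 ]
r4 → 1/2·r4
  [ 1  -3     0  3  |  -13/2 ]
  [ 0   1  -1/2  2  |   -1/2 ]
  [ 0   0     1  0  |      3 ]
  [ 0   0     0  1  |   -1/2 ]
r2 → r2 − 2·r4
  [ 1  -3     0  3  |  -13/2 ]
  [ 0   1  -1/2  0  |    1/2 ]
  [ 0   0     1  0  |      3 ]
  [ 0   0     0  1  |   -1/2 ]
r1 → r1 − 3·r4
  [ 1  -3     0  0  |    -5 ]
  [ 0   1  -1/2  0  |   1/2 ]
  [ 0   0     1  0  |     3 ]
  [ 0   0     0  1  |  -1/2 ]
r2 → r2 + 1/2·r3
  [ 1  -3  0  0  |    -5 ]
  [ 0   1  0  0  |     2 ]
  [ 0   0  1  0  |     3 ]
  [ 0   0  0  1  |  -1/2 ]
r1 → r1 + 3·r2
  [ 1  0  0  0  |     1 ]
  [ 0  1  0  0  |     2 ]
  [ 0  0  1  0  |     3 ]
  [ 0  0  0  1  |  -1/2 ]
Reading off the last column: u = 1, v = 2, w = 3, t = -1/2.

(1, 2, 3, -1/2)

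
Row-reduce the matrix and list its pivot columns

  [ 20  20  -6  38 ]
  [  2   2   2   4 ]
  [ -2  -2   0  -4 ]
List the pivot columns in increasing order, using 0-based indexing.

0, 2, 3

R1 -> 1/20·R1
  [  1   1  -3/10  19/10 ]
  [  2   2      2      4 ]
  [ -2  -2      0     -4 ]
R2 -> R2 − 2·R1
  [  1   1  -3/10  19/10 ]
  [  0   0   13/5    1/5 ]
  [ -2  -2      0     -4 ]
R3 -> R3 + 2·R1
  [ 1  1  -3/10  19/10 ]
  [ 0  0   13/5    1/5 ]
  [ 0  0   -3/5   -1/5 ]
R2 -> 5/13·R2
  [ 1  1  -3/10  19/10 ]
  [ 0  0      1   1/13 ]
  [ 0  0   -3/5   -1/5 ]
R3 -> R3 + 3/5·R2
  [ 1  1  -3/10  19/10 ]
  [ 0  0      1   1/13 ]
  [ 0  0      0  -2/13 ]
R3 -> -13/2·R3
  [ 1  1  -3/10  19/10 ]
  [ 0  0      1   1/13 ]
  [ 0  0      0      1 ]
R2 -> R2 − 1/13·R3
  [ 1  1  -3/10  19/10 ]
  [ 0  0      1      0 ]
  [ 0  0      0      1 ]
R1 -> R1 − 19/10·R3
  [ 1  1  -3/10  0 ]
  [ 0  0      1  0 ]
  [ 0  0      0  1 ]
R1 -> R1 + 3/10·R2
  [ 1  1  0  0 ]
  [ 0  0  1  0 ]
  [ 0  0  0  1 ]
Pivot columns are the columns containing a leading 1.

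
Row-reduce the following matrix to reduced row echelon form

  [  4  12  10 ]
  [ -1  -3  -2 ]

Multiply R1 by 1/4.
Add R1 to R2.
Multiply R2 by 2.
Subtract 5/2 times R2 from R1.

[[1, 3, 0], [0, 0, 1]]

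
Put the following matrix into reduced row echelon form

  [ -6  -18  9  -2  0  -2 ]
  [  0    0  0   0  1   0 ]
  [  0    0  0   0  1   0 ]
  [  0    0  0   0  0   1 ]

Multiply r1 by -1/6.
  [ 1  3  -3/2  1/3  0  1/3 ]
  [ 0  0     0    0  1    0 ]
  [ 0  0     0    0  1    0 ]
  [ 0  0     0    0  0    1 ]
Subtract r2 from r3.
  [ 1  3  -3/2  1/3  0  1/3 ]
  [ 0  0     0    0  1    0 ]
  [ 0  0     0    0  0    0 ]
  [ 0  0     0    0  0    1 ]
Swap r3 and r4.
  [ 1  3  -3/2  1/3  0  1/3 ]
  [ 0  0     0    0  1    0 ]
  [ 0  0     0    0  0    1 ]
  [ 0  0     0    0  0    0 ]
Subtract 1/3 times r3 from r1.
  [ 1  3  -3/2  1/3  0  0 ]
  [ 0  0     0    0  1  0 ]
  [ 0  0     0    0  0  1 ]
  [ 0  0     0    0  0  0 ]

[[1, 3, -3/2, 1/3, 0, 0], [0, 0, 0, 0, 1, 0], [0, 0, 0, 0, 0, 1], [0, 0, 0, 0, 0, 0]]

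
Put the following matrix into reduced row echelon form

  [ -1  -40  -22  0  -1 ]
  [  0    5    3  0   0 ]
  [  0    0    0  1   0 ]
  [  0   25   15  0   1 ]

Multiply ρ1 by -1.
  [ 1  40  22  0  1 ]
  [ 0   5   3  0  0 ]
  [ 0   0   0  1  0 ]
  [ 0  25  15  0  1 ]
Multiply ρ2 by 1/5.
  [ 1  40   22  0  1 ]
  [ 0   1  3/5  0  0 ]
  [ 0   0    0  1  0 ]
  [ 0  25   15  0  1 ]
Subtract 25 times ρ2 from ρ4.
  [ 1  40   22  0  1 ]
  [ 0   1  3/5  0  0 ]
  [ 0   0    0  1  0 ]
  [ 0   0    0  0  1 ]
Subtract ρ4 from ρ1.
  [ 1  40   22  0  0 ]
  [ 0   1  3/5  0  0 ]
  [ 0   0    0  1  0 ]
  [ 0   0    0  0  1 ]
Subtract 40 times ρ2 from ρ1.
  [ 1  0   -2  0  0 ]
  [ 0  1  3/5  0  0 ]
  [ 0  0    0  1  0 ]
  [ 0  0    0  0  1 ]

[[1, 0, -2, 0, 0], [0, 1, 3/5, 0, 0], [0, 0, 0, 1, 0], [0, 0, 0, 0, 1]]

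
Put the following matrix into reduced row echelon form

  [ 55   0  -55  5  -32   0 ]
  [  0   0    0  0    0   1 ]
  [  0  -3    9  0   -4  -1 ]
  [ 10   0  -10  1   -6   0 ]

Multiply R1 by 1/55.
  [  1   0   -1  1/11  -32/55   0 ]
  [  0   0    0     0       0   1 ]
  [  0  -3    9     0      -4  -1 ]
  [ 10   0  -10     1      -6   0 ]
Subtract 10 times R1 from R4.
  [ 1   0  -1  1/11  -32/55   0 ]
  [ 0   0   0     0       0   1 ]
  [ 0  -3   9     0      -4  -1 ]
  [ 0   0   0  1/11   -2/11   0 ]
Swap R2 and R3.
  [ 1   0  -1  1/11  -32/55   0 ]
  [ 0  -3   9     0      -4  -1 ]
  [ 0   0   0     0       0   1 ]
  [ 0   0   0  1/11   -2/11   0 ]
Multiply R2 by -1/3.
  [ 1  0  -1  1/11  -32/55    0 ]
  [ 0  1  -3     0     4/3  1/3 ]
  [ 0  0   0     0       0    1 ]
  [ 0  0   0  1/11   -2/11    0 ]
Swap R3 and R4.
  [ 1  0  -1  1/11  -32/55    0 ]
  [ 0  1  -3     0     4/3  1/3 ]
  [ 0  0   0  1/11   -2/11    0 ]
  [ 0  0   0     0       0    1 ]
Multiply R3 by 11.
  [ 1  0  -1  1/11  -32/55    0 ]
  [ 0  1  -3     0     4/3  1/3 ]
  [ 0  0   0     1      -2    0 ]
  [ 0  0   0     0       0    1 ]
Subtract 1/3 times R4 from R2.
  [ 1  0  -1  1/11  -32/55  0 ]
  [ 0  1  -3     0     4/3  0 ]
  [ 0  0   0     1      -2  0 ]
  [ 0  0   0     0       0  1 ]
Subtract 1/11 times R3 from R1.
  [ 1  0  -1  0  -2/5  0 ]
  [ 0  1  -3  0   4/3  0 ]
  [ 0  0   0  1    -2  0 ]
  [ 0  0   0  0     0  1 ]

[[1, 0, -1, 0, -2/5, 0], [0, 1, -3, 0, 4/3, 0], [0, 0, 0, 1, -2, 0], [0, 0, 0, 0, 0, 1]]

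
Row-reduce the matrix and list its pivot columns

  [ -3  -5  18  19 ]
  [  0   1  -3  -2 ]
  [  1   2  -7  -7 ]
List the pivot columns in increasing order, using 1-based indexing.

1, 2

ρ1 -> -1/3·ρ1
  [ 1  5/3  -6  -19/3 ]
  [ 0    1  -3     -2 ]
  [ 1    2  -7     -7 ]
ρ3 -> ρ3 − ρ1
  [ 1  5/3  -6  -19/3 ]
  [ 0    1  -3     -2 ]
  [ 0  1/3  -1   -2/3 ]
ρ3 -> ρ3 − 1/3·ρ2
  [ 1  5/3  -6  -19/3 ]
  [ 0    1  -3     -2 ]
  [ 0    0   0      0 ]
ρ1 -> ρ1 − 5/3·ρ2
  [ 1  0  -1  -3 ]
  [ 0  1  -3  -2 ]
  [ 0  0   0   0 ]
Pivot columns are the columns containing a leading 1.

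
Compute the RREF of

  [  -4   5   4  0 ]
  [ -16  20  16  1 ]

[[1, -5/4, -1, 0], [0, 0, 0, 1]]

ρ1 ← -1/4·ρ1
  [   1  -5/4  -1  0 ]
  [ -16    20  16  1 ]
ρ2 ← ρ2 + 16·ρ1
  [ 1  -5/4  -1  0 ]
  [ 0     0   0  1 ]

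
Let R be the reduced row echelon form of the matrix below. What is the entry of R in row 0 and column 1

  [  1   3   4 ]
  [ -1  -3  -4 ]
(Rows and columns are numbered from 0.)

ρ2 → ρ2 + ρ1
  [ 1  3  4 ]
  [ 0  0  0 ]

3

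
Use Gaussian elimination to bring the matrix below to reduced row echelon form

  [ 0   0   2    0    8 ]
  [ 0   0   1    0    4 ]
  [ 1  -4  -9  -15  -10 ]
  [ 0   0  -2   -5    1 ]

[[1, -4, 0, 0, -1], [0, 0, 1, 0, 4], [0, 0, 0, 1, -9/5], [0, 0, 0, 0, 0]]

R1 <=> R3
  [ 1  -4  -9  -15  -10 ]
  [ 0   0   1    0    4 ]
  [ 0   0   2    0    8 ]
  [ 0   0  -2   -5    1 ]
R3 -> R3 − 2·R2
  [ 1  -4  -9  -15  -10 ]
  [ 0   0   1    0    4 ]
  [ 0   0   0    0    0 ]
  [ 0   0  -2   -5    1 ]
R4 -> R4 + 2·R2
  [ 1  -4  -9  -15  -10 ]
  [ 0   0   1    0    4 ]
  [ 0   0   0    0    0 ]
  [ 0   0   0   -5    9 ]
R3 <=> R4
  [ 1  -4  -9  -15  -10 ]
  [ 0   0   1    0    4 ]
  [ 0   0   0   -5    9 ]
  [ 0   0   0    0    0 ]
R3 -> -1/5·R3
  [ 1  -4  -9  -15   -10 ]
  [ 0   0   1    0     4 ]
  [ 0   0   0    1  -9/5 ]
  [ 0   0   0    0     0 ]
R1 -> R1 + 15·R3
  [ 1  -4  -9  0   -37 ]
  [ 0   0   1  0     4 ]
  [ 0   0   0  1  -9/5 ]
  [ 0   0   0  0     0 ]
R1 -> R1 + 9·R2
  [ 1  -4  0  0    -1 ]
  [ 0   0  1  0     4 ]
  [ 0   0  0  1  -9/5 ]
  [ 0   0  0  0     0 ]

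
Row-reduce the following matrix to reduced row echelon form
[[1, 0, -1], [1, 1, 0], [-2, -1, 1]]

[[1, 0, -1], [0, 1, 1], [0, 0, 0]]

r2 := r2 − r1
  [  1   0  -1 ]
  [  0   1   1 ]
  [ -2  -1   1 ]
r3 := r3 + 2·r1
  [ 1   0  -1 ]
  [ 0   1   1 ]
  [ 0  -1  -1 ]
r3 := r3 + r2
  [ 1  0  -1 ]
  [ 0  1   1 ]
  [ 0  0   0 ]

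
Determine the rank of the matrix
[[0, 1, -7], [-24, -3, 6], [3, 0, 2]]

rank = 3

R1 <=> R2
R1 := -1/24·R1
R3 := R3 − 3·R1
R3 := R3 + 3/8·R2
R3 := 8·R3
R2 := R2 + 7·R3
R1 := R1 + 1/4·R3
R1 := R1 − 1/8·R2
The reduced form has 3 nonzero rows.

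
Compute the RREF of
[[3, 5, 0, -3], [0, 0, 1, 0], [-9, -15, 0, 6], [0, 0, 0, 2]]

[[1, 5/3, 0, 0], [0, 0, 1, 0], [0, 0, 0, 1], [0, 0, 0, 0]]

R1 := 1/3·R1
  [  1  5/3  0  -1 ]
  [  0    0  1   0 ]
  [ -9  -15  0   6 ]
  [  0    0  0   2 ]
R3 := R3 + 9·R1
  [ 1  5/3  0  -1 ]
  [ 0    0  1   0 ]
  [ 0    0  0  -3 ]
  [ 0    0  0   2 ]
R3 := -1/3·R3
  [ 1  5/3  0  -1 ]
  [ 0    0  1   0 ]
  [ 0    0  0   1 ]
  [ 0    0  0   2 ]
R4 := R4 − 2·R3
  [ 1  5/3  0  -1 ]
  [ 0    0  1   0 ]
  [ 0    0  0   1 ]
  [ 0    0  0   0 ]
R1 := R1 + R3
  [ 1  5/3  0  0 ]
  [ 0    0  1  0 ]
  [ 0    0  0  1 ]
  [ 0    0  0  0 ]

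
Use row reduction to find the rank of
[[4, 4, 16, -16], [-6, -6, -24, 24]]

ρ1 ← 1/4·ρ1
  [  1   1    4  -4 ]
  [ -6  -6  -24  24 ]
ρ2 ← ρ2 + 6·ρ1
  [ 1  1  4  -4 ]
  [ 0  0  0   0 ]
The reduced form has 1 nonzero row.

rank = 1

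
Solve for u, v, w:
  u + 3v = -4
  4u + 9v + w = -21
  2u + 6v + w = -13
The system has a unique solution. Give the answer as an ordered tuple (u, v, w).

Form the augmented matrix and row-reduce:
  [ 1  3  0  |   -4 ]
  [ 4  9  1  |  -21 ]
  [ 2  6  1  |  -13 ]
R2 → R2 − 4·R1
  [ 1   3  0  |   -4 ]
  [ 0  -3  1  |   -5 ]
  [ 2   6  1  |  -13 ]
R3 → R3 − 2·R1
  [ 1   3  0  |  -4 ]
  [ 0  -3  1  |  -5 ]
  [ 0   0  1  |  -5 ]
R2 → -1/3·R2
  [ 1  3     0  |   -4 ]
  [ 0  1  -1/3  |  5/3 ]
  [ 0  0     1  |   -5 ]
R2 → R2 + 1/3·R3
  [ 1  3  0  |  -4 ]
  [ 0  1  0  |   0 ]
  [ 0  0  1  |  -5 ]
R1 → R1 − 3·R2
  [ 1  0  0  |  -4 ]
  [ 0  1  0  |   0 ]
  [ 0  0  1  |  -5 ]
Reading off the last column: u = -4, v = 0, w = -5.

(-4, 0, -5)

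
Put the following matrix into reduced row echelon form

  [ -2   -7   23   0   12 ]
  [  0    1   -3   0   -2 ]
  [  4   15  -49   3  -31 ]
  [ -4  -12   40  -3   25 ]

R1 ← -1/2·R1
R3 ← R3 − 4·R1
R4 ← R4 + 4·R1
R3 ← R3 − R2
R4 ← R4 − 2·R2
R3 ← 1/3·R3
R4 ← R4 + 3·R3
R1 ← R1 − 7/2·R2

[[1, 0, -1, 0, 1], [0, 1, -3, 0, -2], [0, 0, 0, 1, -5/3], [0, 0, 0, 0, 0]]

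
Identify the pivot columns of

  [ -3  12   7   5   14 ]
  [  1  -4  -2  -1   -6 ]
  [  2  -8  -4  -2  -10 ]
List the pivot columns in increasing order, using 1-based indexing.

r1 := -1/3·r1
r2 := r2 − r1
r3 := r3 − 2·r1
r2 := 3·r2
r3 := r3 − 2/3·r2
r3 := 1/2·r3
r2 := r2 + 4·r3
r1 := r1 + 14/3·r3
r1 := r1 + 7/3·r2
Pivot columns are the columns containing a leading 1.

1, 3, 5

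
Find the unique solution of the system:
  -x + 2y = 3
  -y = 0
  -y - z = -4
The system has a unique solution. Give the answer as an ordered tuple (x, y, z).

Form the augmented matrix and row-reduce:
  [ -1   2   0  |   3 ]
  [  0  -1   0  |   0 ]
  [  0  -1  -1  |  -4 ]
Multiply ρ1 by -1.
  [ 1  -2   0  |  -3 ]
  [ 0  -1   0  |   0 ]
  [ 0  -1  -1  |  -4 ]
Multiply ρ2 by -1.
  [ 1  -2   0  |  -3 ]
  [ 0   1   0  |   0 ]
  [ 0  -1  -1  |  -4 ]
Add ρ2 to ρ3.
  [ 1  -2   0  |  -3 ]
  [ 0   1   0  |   0 ]
  [ 0   0  -1  |  -4 ]
Multiply ρ3 by -1.
  [ 1  -2  0  |  -3 ]
  [ 0   1  0  |   0 ]
  [ 0   0  1  |   4 ]
Add 2 times ρ2 to ρ1.
  [ 1  0  0  |  -3 ]
  [ 0  1  0  |   0 ]
  [ 0  0  1  |   4 ]
Reading off the last column: x = -3, y = 0, z = 4.

(-3, 0, 4)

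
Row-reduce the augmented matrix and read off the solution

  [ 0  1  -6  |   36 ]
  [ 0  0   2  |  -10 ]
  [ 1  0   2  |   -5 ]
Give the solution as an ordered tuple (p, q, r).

(5, 6, -5)

ρ1 <=> ρ3
  [ 1  0   2  |   -5 ]
  [ 0  0   2  |  -10 ]
  [ 0  1  -6  |   36 ]
ρ2 <=> ρ3
  [ 1  0   2  |   -5 ]
  [ 0  1  -6  |   36 ]
  [ 0  0   2  |  -10 ]
ρ3 ← 1/2·ρ3
  [ 1  0   2  |  -5 ]
  [ 0  1  -6  |  36 ]
  [ 0  0   1  |  -5 ]
ρ2 ← ρ2 + 6·ρ3
  [ 1  0  2  |  -5 ]
  [ 0  1  0  |   6 ]
  [ 0  0  1  |  -5 ]
ρ1 ← ρ1 − 2·ρ3
  [ 1  0  0  |   5 ]
  [ 0  1  0  |   6 ]
  [ 0  0  1  |  -5 ]
Reading off the last column: p = 5, q = 6, r = -5.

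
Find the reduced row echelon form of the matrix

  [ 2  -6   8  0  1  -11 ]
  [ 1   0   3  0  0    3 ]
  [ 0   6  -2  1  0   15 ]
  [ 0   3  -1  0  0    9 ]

ρ1 → 1/2·ρ1
  [ 1  -3   4  0  1/2  -11/2 ]
  [ 1   0   3  0    0      3 ]
  [ 0   6  -2  1    0     15 ]
  [ 0   3  -1  0    0      9 ]
ρ2 → ρ2 − ρ1
  [ 1  -3   4  0   1/2  -11/2 ]
  [ 0   3  -1  0  -1/2   17/2 ]
  [ 0   6  -2  1     0     15 ]
  [ 0   3  -1  0     0      9 ]
ρ2 → 1/3·ρ2
  [ 1  -3     4  0   1/2  -11/2 ]
  [ 0   1  -1/3  0  -1/6   17/6 ]
  [ 0   6    -2  1     0     15 ]
  [ 0   3    -1  0     0      9 ]
ρ3 → ρ3 − 6·ρ2
  [ 1  -3     4  0   1/2  -11/2 ]
  [ 0   1  -1/3  0  -1/6   17/6 ]
  [ 0   0     0  1     1     -2 ]
  [ 0   3    -1  0     0      9 ]
ρ4 → ρ4 − 3·ρ2
  [ 1  -3     4  0   1/2  -11/2 ]
  [ 0   1  -1/3  0  -1/6   17/6 ]
  [ 0   0     0  1     1     -2 ]
  [ 0   0     0  0   1/2    1/2 ]
ρ4 → 2·ρ4
  [ 1  -3     4  0   1/2  -11/2 ]
  [ 0   1  -1/3  0  -1/6   17/6 ]
  [ 0   0     0  1     1     -2 ]
  [ 0   0     0  0     1      1 ]
ρ3 → ρ3 − ρ4
  [ 1  -3     4  0   1/2  -11/2 ]
  [ 0   1  -1/3  0  -1/6   17/6 ]
  [ 0   0     0  1     0     -3 ]
  [ 0   0     0  0     1      1 ]
ρ2 → ρ2 + 1/6·ρ4
  [ 1  -3     4  0  1/2  -11/2 ]
  [ 0   1  -1/3  0    0      3 ]
  [ 0   0     0  1    0     -3 ]
  [ 0   0     0  0    1      1 ]
ρ1 → ρ1 − 1/2·ρ4
  [ 1  -3     4  0  0  -6 ]
  [ 0   1  -1/3  0  0   3 ]
  [ 0   0     0  1  0  -3 ]
  [ 0   0     0  0  1   1 ]
ρ1 → ρ1 + 3·ρ2
  [ 1  0     3  0  0   3 ]
  [ 0  1  -1/3  0  0   3 ]
  [ 0  0     0  1  0  -3 ]
  [ 0  0     0  0  1   1 ]

[[1, 0, 3, 0, 0, 3], [0, 1, -1/3, 0, 0, 3], [0, 0, 0, 1, 0, -3], [0, 0, 0, 0, 1, 1]]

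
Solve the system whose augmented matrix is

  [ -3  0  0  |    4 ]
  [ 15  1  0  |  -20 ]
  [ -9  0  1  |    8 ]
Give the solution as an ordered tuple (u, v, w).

(-4/3, 0, -4)

R1 → -1/3·R1
  [  1  0  0  |  -4/3 ]
  [ 15  1  0  |   -20 ]
  [ -9  0  1  |     8 ]
R2 → R2 − 15·R1
  [  1  0  0  |  -4/3 ]
  [  0  1  0  |     0 ]
  [ -9  0  1  |     8 ]
R3 → R3 + 9·R1
  [ 1  0  0  |  -4/3 ]
  [ 0  1  0  |     0 ]
  [ 0  0  1  |    -4 ]
Reading off the last column: u = -4/3, v = 0, w = -4.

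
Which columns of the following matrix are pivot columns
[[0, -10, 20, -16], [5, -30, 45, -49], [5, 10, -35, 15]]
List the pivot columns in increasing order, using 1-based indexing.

1, 2

r1 <-> r2
  [ 5  -30   45  -49 ]
  [ 0  -10   20  -16 ]
  [ 5   10  -35   15 ]
r1 := 1/5·r1
  [ 1   -6    9  -49/5 ]
  [ 0  -10   20    -16 ]
  [ 5   10  -35     15 ]
r3 := r3 − 5·r1
  [ 1   -6    9  -49/5 ]
  [ 0  -10   20    -16 ]
  [ 0   40  -80     64 ]
r2 := -1/10·r2
  [ 1  -6    9  -49/5 ]
  [ 0   1   -2    8/5 ]
  [ 0  40  -80     64 ]
r3 := r3 − 40·r2
  [ 1  -6   9  -49/5 ]
  [ 0   1  -2    8/5 ]
  [ 0   0   0      0 ]
r1 := r1 + 6·r2
  [ 1  0  -3  -1/5 ]
  [ 0  1  -2   8/5 ]
  [ 0  0   0     0 ]
Pivot columns are the columns containing a leading 1.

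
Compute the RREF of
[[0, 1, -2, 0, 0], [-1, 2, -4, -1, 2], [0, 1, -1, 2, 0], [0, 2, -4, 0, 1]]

r1 <=> r2
  [ -1  2  -4  -1  2 ]
  [  0  1  -2   0  0 ]
  [  0  1  -1   2  0 ]
  [  0  2  -4   0  1 ]
r1 → -1·r1
  [ 1  -2   4  1  -2 ]
  [ 0   1  -2  0   0 ]
  [ 0   1  -1  2   0 ]
  [ 0   2  -4  0   1 ]
r3 → r3 − r2
  [ 1  -2   4  1  -2 ]
  [ 0   1  -2  0   0 ]
  [ 0   0   1  2   0 ]
  [ 0   2  -4  0   1 ]
r4 → r4 − 2·r2
  [ 1  -2   4  1  -2 ]
  [ 0   1  -2  0   0 ]
  [ 0   0   1  2   0 ]
  [ 0   0   0  0   1 ]
r1 → r1 + 2·r4
  [ 1  -2   4  1  0 ]
  [ 0   1  -2  0  0 ]
  [ 0   0   1  2  0 ]
  [ 0   0   0  0  1 ]
r2 → r2 + 2·r3
  [ 1  -2  4  1  0 ]
  [ 0   1  0  4  0 ]
  [ 0   0  1  2  0 ]
  [ 0   0  0  0  1 ]
r1 → r1 − 4·r3
  [ 1  -2  0  -7  0 ]
  [ 0   1  0   4  0 ]
  [ 0   0  1   2  0 ]
  [ 0   0  0   0  1 ]
r1 → r1 + 2·r2
  [ 1  0  0  1  0 ]
  [ 0  1  0  4  0 ]
  [ 0  0  1  2  0 ]
  [ 0  0  0  0  1 ]

[[1, 0, 0, 1, 0], [0, 1, 0, 4, 0], [0, 0, 1, 2, 0], [0, 0, 0, 0, 1]]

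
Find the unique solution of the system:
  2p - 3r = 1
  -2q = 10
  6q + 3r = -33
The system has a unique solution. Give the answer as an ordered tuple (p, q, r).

(-1, -5, -1)

Form the augmented matrix and row-reduce:
  [ 2   0  -3  |    1 ]
  [ 0  -2   0  |   10 ]
  [ 0   6   3  |  -33 ]
R1 → 1/2·R1
  [ 1   0  -3/2  |  1/2 ]
  [ 0  -2     0  |   10 ]
  [ 0   6     3  |  -33 ]
R2 → -1/2·R2
  [ 1  0  -3/2  |  1/2 ]
  [ 0  1     0  |   -5 ]
  [ 0  6     3  |  -33 ]
R3 → R3 − 6·R2
  [ 1  0  -3/2  |  1/2 ]
  [ 0  1     0  |   -5 ]
  [ 0  0     3  |   -3 ]
R3 → 1/3·R3
  [ 1  0  -3/2  |  1/2 ]
  [ 0  1     0  |   -5 ]
  [ 0  0     1  |   -1 ]
R1 → R1 + 3/2·R3
  [ 1  0  0  |  -1 ]
  [ 0  1  0  |  -5 ]
  [ 0  0  1  |  -1 ]
Reading off the last column: p = -1, q = -5, r = -1.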